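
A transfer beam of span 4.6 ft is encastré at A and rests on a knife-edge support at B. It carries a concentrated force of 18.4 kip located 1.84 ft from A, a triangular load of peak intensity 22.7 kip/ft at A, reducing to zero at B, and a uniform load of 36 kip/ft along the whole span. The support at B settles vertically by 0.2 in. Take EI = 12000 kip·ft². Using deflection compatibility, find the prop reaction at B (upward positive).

R_B = 70.2 kip

Remove the prop at B; the released (primary) structure is a cantilever built in at A.
Free-end deflection of the primary structure under the applied loading (downward +):
  point load 18.4 at a = 1.84: Pa²(3L − a)/(6EI) = 124.2/EI
  triangular load, peak 22.7 at the fixed end: w₀L⁴/(30EI) = 338.8/EI
  UDL 36: wL⁴/(8EI) = 2015/EI
  δ_0 = 2478/EI
Tip deflection under a unit load at B: L³/(3EI) = 32.45/EI.
With EI = 12000 kip·ft²: δ_0 = 0.20649 ft and δ_{BB} = 0.002704 ft/kip.
Compatibility — the beam at B must follow the support down by 0.01667 ft: δ_0 − R_B·δ_{BB} = 0.01667, so R_B = (0.20649 − 0.01667)/0.002704 = 70.2 kip.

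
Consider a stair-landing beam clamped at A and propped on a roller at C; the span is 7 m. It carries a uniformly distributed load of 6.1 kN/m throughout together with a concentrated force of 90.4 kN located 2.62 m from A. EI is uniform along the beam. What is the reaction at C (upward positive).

Choose R_C as the redundant. The primary structure is the cantilever fixed at A.
Primary-structure tip deflection at C by superposition:
  UDL 6.1: wL⁴/(8EI) = 1831/EI
  point load 90.4 at a = 2.62: Pa²(3L − a)/(6EI) = 1901/EI
  δ_0 = 3732/EI
Tip deflection under a unit load at C: L³/(3EI) = 114.3/EI.
The prop prevents deflection at C: R_C = δ_0/δ_{CC} = 3732/114.3 = 32.64 kN.

R_C = 32.64 kN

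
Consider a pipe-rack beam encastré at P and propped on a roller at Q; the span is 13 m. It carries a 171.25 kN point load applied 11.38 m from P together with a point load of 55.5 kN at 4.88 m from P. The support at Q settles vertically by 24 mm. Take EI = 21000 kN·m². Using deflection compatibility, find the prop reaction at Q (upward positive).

R_Q = 149 kN

Release the roller at Q. Primary structure: cantilever fixed at P.
Deflection at Q on the released cantilever, summing each load's contribution:
  point load 171.25 at a = 11.38: Pa²(3L − a)/(6EI) = 102091/EI
  point load 55.5 at a = 4.88: Pa²(3L − a)/(6EI) = 7516/EI
  δ_0 = 109607/EI
Tip deflection under a unit load at Q: L³/(3EI) = 732.3/EI.
With EI = 21000 kN·m²: δ_0 = 5.2194 m and δ_{QQ} = 0.034873 m/kN.
Compatibility — the beam at Q must follow the support down by 0.024 m: δ_0 − R_Q·δ_{QQ} = 0.024, so R_Q = (5.2194 − 0.024)/0.034873 = 149 kN.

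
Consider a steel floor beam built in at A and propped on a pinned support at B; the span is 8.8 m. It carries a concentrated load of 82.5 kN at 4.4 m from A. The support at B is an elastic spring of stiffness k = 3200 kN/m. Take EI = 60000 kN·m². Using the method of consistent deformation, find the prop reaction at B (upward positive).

Remove the prop at B; the released (primary) structure is a cantilever built in at A.
Primary-structure tip deflection at B by superposition:
  point load 82.5 at a = 4.4: Pa²(3L − a)/(6EI) = 5856/EI
Flexibility coefficient — unit upward force at B: δ_{BB} = L³/(3EI) = 227.2/EI.
With EI = 60000 kN·m²: δ_0 = 0.097607 m and δ_{BB} = 0.003786 m/kN.
Compatibility — the spring shortens by R_B/k under the reaction it provides: δ_0 − R_B·δ_{BB} = R_B/k. With 1/k = 0.000313 m/kN, R_B = δ_0 / (δ_{BB} + 1/k) = 0.097607 / (0.003786 + 0.000313) = 23.82 kN.

R_B = 23.82 kN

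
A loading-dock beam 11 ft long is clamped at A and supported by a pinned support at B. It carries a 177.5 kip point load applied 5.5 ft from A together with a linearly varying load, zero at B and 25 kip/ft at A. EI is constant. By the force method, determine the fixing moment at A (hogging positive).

M_A = 567.8 kip·ft

Take the reaction at B as the redundant and release it; the primary structure is a cantilever fixed at A.
Primary-structure tip deflection at B by superposition:
  point load 177.5 at a = 5.5: Pa²(3L − a)/(6EI) = 24610/EI
  triangular load, peak 25 at the fixed end: w₀L⁴/(30EI) = 12201/EI
  δ_0 = 36810/EI
Flexibility coefficient — unit upward force at B: δ_{BB} = L³/(3EI) = 443.7/EI.
Compatibility at B: δ_0 − R_B·δ_{BB} = 0, so R_B = 36810/443.7 = 82.97 kip.
Moment equilibrium about A: M_A = Σ(load moments about A) − R_B·L = 1480 − 82.97×11 = 567.8 kip·ft.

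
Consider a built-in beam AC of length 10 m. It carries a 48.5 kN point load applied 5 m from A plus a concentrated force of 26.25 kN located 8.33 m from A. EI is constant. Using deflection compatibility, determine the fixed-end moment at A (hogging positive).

M_A = 66.72 kN·m

Release both end moments; the primary structure is a simply-supported span AC with redundants M_A and M_C.
End rotations of the released simple span under the applied load (×1/EI):
  at A: point load 48.5 at a = 5: Pab(L + b)/(6LEI) = 303.1/EI
  at C: point load 48.5 at a = 5: Pab(L + a)/(6LEI) = 303.1/EI
  at A: point load 26.25 at a = 8.33: Pab(L + b)/(6LEI) = 71.02/EI
  at C: point load 26.25 at a = 8.33: Pab(L + a)/(6LEI) = 111.6/EI
  θ_A0 = 374.1/EI,  θ_C0 = 414.7/EI
Flexibility coefficients: a unit moment at one end gives L/(3EI) there and L/(6EI) at the far end, so f₁₁ = f₂₂ = 3.333/EI and f₁₂ = f₂₁ = 1.667/EI.
Compatibility — zero rotation at each built-in end:
  3.333 M_A + 1.667 M_C = 374.1
  1.667 M_A + 3.333 M_C = 414.7
Solving the pair gives M_A = 66.72 kN·m and M_C = 91.04 kN·m (hogging).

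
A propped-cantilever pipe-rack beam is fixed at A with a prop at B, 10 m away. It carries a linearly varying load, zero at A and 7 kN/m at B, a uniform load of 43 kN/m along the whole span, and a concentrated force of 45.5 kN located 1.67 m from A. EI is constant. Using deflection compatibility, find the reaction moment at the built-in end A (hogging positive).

M_A = 636.3 kN·m

Remove the prop at B; the released (primary) structure is a cantilever built in at A.
Primary-structure tip deflection at B by superposition:
  triangular load, peak 7 at the free end: 11w₀L⁴/(120EI) = 6417/EI
  UDL 43: wL⁴/(8EI) = 53750/EI
  point load 45.5 at a = 1.67: Pa²(3L − a)/(6EI) = 599.2/EI
  δ_0 = 60766/EI
Tip deflection under a unit load at B: L³/(3EI) = 333.3/EI.
The prop prevents deflection at B: R_B = δ_0/δ_{BB} = 60766/333.3 = 182.3 kN.
Moment equilibrium about A: M_A = Σ(load moments about A) − R_B·L = 2459 − 182.3×10 = 636.3 kN·m.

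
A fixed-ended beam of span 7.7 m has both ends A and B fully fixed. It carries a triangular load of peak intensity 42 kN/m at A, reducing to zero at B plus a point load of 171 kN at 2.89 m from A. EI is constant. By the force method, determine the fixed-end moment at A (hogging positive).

M_A = 317.4 kN·m

Release both end moments; the primary structure is a simply-supported span AB with redundants M_A and M_B.
On the primary (simply-supported) span, the end slopes from the loading are:
  at A: triangular load, peak 42: w₀L³/(45EI) = 426.1/EI
  at B: triangular load, peak 42: 7w₀L³/(360EI) = 372.8/EI
  at A: point load 171 at a = 2.89: Pab(L + b)/(6LEI) = 643.7/EI
  at B: point load 171 at a = 2.89: Pab(L + a)/(6LEI) = 544.9/EI
  θ_A0 = 1070/EI,  θ_B0 = 917.7/EI
Flexibility coefficients: a unit moment at one end gives L/(3EI) there and L/(6EI) at the far end, so f₁₁ = f₂₂ = 2.567/EI and f₁₂ = f₂₁ = 1.283/EI.
Compatibility — zero rotation at each built-in end:
  2.567 M_A + 1.283 M_B = 1070
  1.283 M_A + 2.567 M_B = 917.7
Solving the pair gives M_A = 317.4 kN·m and M_B = 198.9 kN·m (hogging).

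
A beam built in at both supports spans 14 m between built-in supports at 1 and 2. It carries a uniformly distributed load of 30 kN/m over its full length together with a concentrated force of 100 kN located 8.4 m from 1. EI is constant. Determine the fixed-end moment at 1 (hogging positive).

Take the two fixed-end moments M_1, M_2 as redundants; the released structure is the simple span 12.
End rotations of the released simple span under the applied load (×1/EI):
  at 1: UDL 30: wL³/(24EI) = 3430/EI
  at 2: UDL 30: wL³/(24EI) = 3430/EI
  at 1: point load 100 at a = 8.4: Pab(L + b)/(6LEI) = 1098/EI
  at 2: point load 100 at a = 8.4: Pab(L + a)/(6LEI) = 1254/EI
  θ_10 = 4528/EI,  θ_20 = 4684/EI
Flexibility coefficients: a unit moment at one end gives L/(3EI) there and L/(6EI) at the far end, so f₁₁ = f₂₂ = 4.667/EI and f₁₂ = f₂₁ = 2.333/EI.
Compatibility — zero rotation at each built-in end:
  4.667 M_1 + 2.333 M_2 = 4528
  2.333 M_1 + 4.667 M_2 = 4684
Solving the pair gives M_1 = 624.4 kN·m and M_2 = 691.6 kN·m (hogging).

M_1 = 624.4 kN·m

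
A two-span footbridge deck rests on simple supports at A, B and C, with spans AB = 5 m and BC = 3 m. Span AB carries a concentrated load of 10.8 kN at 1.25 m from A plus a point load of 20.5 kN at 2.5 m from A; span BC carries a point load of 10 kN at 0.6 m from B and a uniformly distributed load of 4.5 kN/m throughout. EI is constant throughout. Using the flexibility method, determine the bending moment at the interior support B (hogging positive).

Release continuity at B by inserting a hinge; the redundant is the internal moment M_B. The primary structure is two simply-supported spans AB and BC.
Discontinuity in slope at B on the released structure — sum the simple-span end rotations:
  span AB: point load 10.8 at a = 1.25: Pab(L + a)/(6LEI) = 10.55/EI
  span AB: point load 20.5 at a = 2.5: Pab(L + a)/(6LEI) = 32.03/EI
  span BC: point load 10 at a = 0.6: Pab(L + b)/(6LEI) = 4.32/EI
  span BC: UDL 4.5: wL³/(24EI) = 5.062/EI
  relative rotation θ_0 = (42.58 + 9.383)/EI = 51.96/EI
A unit hogging moment at B produces rotation L₁/(3EI) + L₂/(3EI) = 2.667/EI.
Slope continuity at B: θ_0 = M_B·2.667/EI, so M_B = 51.96/2.667 = 19.49 kN·m (hogging).

M_B = 19.49 kN·m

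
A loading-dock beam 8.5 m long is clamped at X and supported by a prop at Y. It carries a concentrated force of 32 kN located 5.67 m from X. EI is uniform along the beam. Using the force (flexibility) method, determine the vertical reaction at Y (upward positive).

Take the reaction at Y as the redundant and release it; the primary structure is a cantilever fixed at X.
Deflection at Y on the released cantilever, summing each load's contribution:
  point load 32 at a = 5.67: Pa²(3L − a)/(6EI) = 3400/EI
Flexibility coefficient — unit upward force at Y: δ_{YY} = L³/(3EI) = 204.7/EI.
The prop prevents deflection at Y: R_Y = δ_0/δ_{YY} = 3400/204.7 = 16.61 kN.

R_Y = 16.61 kN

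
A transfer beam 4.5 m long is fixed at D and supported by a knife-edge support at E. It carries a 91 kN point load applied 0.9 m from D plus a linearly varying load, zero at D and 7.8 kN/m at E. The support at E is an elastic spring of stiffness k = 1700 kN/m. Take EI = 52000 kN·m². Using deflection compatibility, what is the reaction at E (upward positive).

Take the reaction at E as the redundant and release it; the primary structure is a cantilever fixed at D.
Deflection at E on the released cantilever, summing each load's contribution:
  point load 91 at a = 0.9: Pa²(3L − a)/(6EI) = 154.8/EI
  triangular load, peak 7.8 at the free end: 11w₀L⁴/(120EI) = 293.2/EI
  δ_0 = 448/EI
Tip deflection under a unit load at E: L³/(3EI) = 30.38/EI.
With EI = 52000 kN·m²: δ_0 = 0.008615 m and δ_{EE} = 0.000584 m/kN.
Compatibility — the spring shortens by R_E/k under the reaction it provides: δ_0 − R_E·δ_{EE} = R_E/k. With 1/k = 0.000588 m/kN, R_E = δ_0 / (δ_{EE} + 1/k) = 0.008615 / (0.000584 + 0.000588) = 7.348 kN.

R_E = 7.348 kN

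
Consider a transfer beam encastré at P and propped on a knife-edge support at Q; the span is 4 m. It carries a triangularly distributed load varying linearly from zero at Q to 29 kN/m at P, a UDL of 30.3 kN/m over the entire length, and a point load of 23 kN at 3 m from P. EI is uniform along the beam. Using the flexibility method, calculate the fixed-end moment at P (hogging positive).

M_P = 102.3 kN·m

Release the roller at Q. Primary structure: cantilever fixed at P.
Free-end deflection of the primary structure under the applied loading (downward +):
  triangular load, peak 29 at the fixed end: w₀L⁴/(30EI) = 247.5/EI
  UDL 30.3: wL⁴/(8EI) = 969.6/EI
  point load 23 at a = 3: Pa²(3L − a)/(6EI) = 310.5/EI
  δ_0 = 1528/EI
Flexibility coefficient — unit upward force at Q: δ_{QQ} = L³/(3EI) = 21.33/EI.
Compatibility at Q: δ_0 − R_Q·δ_{QQ} = 0, so R_Q = 1528/21.33 = 71.6 kN.
Moment equilibrium about P: M_P = Σ(load moments about P) − R_Q·L = 388.7 − 71.6×4 = 102.3 kN·m.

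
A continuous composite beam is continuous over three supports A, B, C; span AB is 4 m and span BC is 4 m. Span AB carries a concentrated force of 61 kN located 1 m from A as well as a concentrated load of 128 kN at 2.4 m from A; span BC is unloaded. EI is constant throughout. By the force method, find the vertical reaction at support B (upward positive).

R_B = 123.8 kN

Take M_B as the redundant. Released structure: two simple spans AB and BC with a hinge at B.
Discontinuity in slope at B on the released structure — sum the simple-span end rotations:
  span AB: point load 61 at a = 1: Pab(L + a)/(6LEI) = 38.12/EI
  span AB: point load 128 at a = 2.4: Pab(L + a)/(6LEI) = 131.1/EI
  relative rotation θ_0 = (169.2 + 0)/EI = 169.2/EI
A unit hogging moment at B produces rotation L₁/(3EI) + L₂/(3EI) = 2.667/EI.
Slope continuity at B: θ_0 = M_B·2.667/EI, so M_B = 169.2/2.667 = 63.45 kN·m (hogging).
Span AB, ΣM about A with M_B applied at B: R_B^{AB}·4 = 368.2 + 63.45, so R_B^{AB} = 107.9 kN and R_A = 189 − 107.9 = 81.09 kN.
Span BC, ΣM about C: R_B^{BC}·4 = 0 + 63.45, so R_B^{BC} = 15.86 kN and R_C = 0 − 15.86 = -15.86 kN.
R_B = 107.9 + 15.86 = 123.8 kN.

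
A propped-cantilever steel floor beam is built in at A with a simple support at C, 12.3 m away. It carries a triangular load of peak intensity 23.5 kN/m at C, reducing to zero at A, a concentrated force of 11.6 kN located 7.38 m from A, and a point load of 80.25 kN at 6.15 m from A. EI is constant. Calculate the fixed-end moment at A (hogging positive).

M_A = 416.4 kN·m

Release the roller at C. Primary structure: cantilever fixed at A.
Downward deflection at the released point C due to the loads:
  triangular load, peak 23.5 at the free end: 11w₀L⁴/(120EI) = 49306/EI
  point load 11.6 at a = 7.38: Pa²(3L − a)/(6EI) = 3108/EI
  point load 80.25 at a = 6.15: Pa²(3L − a)/(6EI) = 15556/EI
  δ_0 = 67970/EI
Tip deflection under a unit load at C: L³/(3EI) = 620.3/EI.
The prop prevents deflection at C: R_C = δ_0/δ_{CC} = 67970/620.3 = 109.6 kN.
Moment equilibrium about A: M_A = Σ(load moments about A) − R_C·L = 1764 − 109.6×12.3 = 416.4 kN·m.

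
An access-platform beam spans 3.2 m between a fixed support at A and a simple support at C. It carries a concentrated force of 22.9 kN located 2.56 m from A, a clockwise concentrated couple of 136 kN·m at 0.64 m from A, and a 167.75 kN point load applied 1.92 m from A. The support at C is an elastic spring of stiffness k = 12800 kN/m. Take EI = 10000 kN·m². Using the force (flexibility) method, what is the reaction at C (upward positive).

Choose R_C as the redundant. The primary structure is the cantilever fixed at A.
Free-end deflection of the primary structure under the applied loading (downward +):
  point load 22.9 at a = 2.56: Pa²(3L − a)/(6EI) = 176.1/EI
  clockwise couple 136 at a = 0.64: M₀a(2L − a)/(2EI) = 250.7/EI
  point load 167.75 at a = 1.92: Pa²(3L − a)/(6EI) = 791.5/EI
  δ_0 = 1218/EI
Tip deflection under a unit load at C: L³/(3EI) = 10.92/EI.
With EI = 10000 kN·m²: δ_0 = 0.12183 m and δ_{CC} = 0.001092 m/kN.
Compatibility — the spring shortens by R_C/k under the reaction it provides: δ_0 − R_C·δ_{CC} = R_C/k. With 1/k = 0.000078 m/kN, R_C = δ_0 / (δ_{CC} + 1/k) = 0.12183 / (0.001092 + 0.000078) = 104.1 kN.

R_C = 104.1 kN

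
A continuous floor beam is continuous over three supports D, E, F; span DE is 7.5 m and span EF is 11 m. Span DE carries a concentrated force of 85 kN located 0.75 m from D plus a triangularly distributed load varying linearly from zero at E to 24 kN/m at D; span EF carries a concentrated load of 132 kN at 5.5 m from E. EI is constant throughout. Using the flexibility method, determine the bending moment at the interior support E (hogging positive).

M_E = 206.6 kN·m

Take M_E as the redundant. Released structure: two simple spans DE and EF with a hinge at E.
Rotations at E on the released spans (each span's end-slope, ×1/EI):
  span DE: point load 85 at a = 0.75: Pab(L + a)/(6LEI) = 78.89/EI
  span DE: triangular load, peak 24: 7w₀L³/(360EI) = 196.9/EI
  span EF: point load 132 at a = 5.5: Pab(L + b)/(6LEI) = 998.2/EI
  relative rotation θ_0 = (275.8 + 998.2)/EI = 1274/EI
A unit hogging moment at E produces rotation L₁/(3EI) + L₂/(3EI) = 6.167/EI.
Compatibility: M_E·(L₁+L₂)/(3EI) = θ_0, giving M_E = 206.6 kN·m (hogging).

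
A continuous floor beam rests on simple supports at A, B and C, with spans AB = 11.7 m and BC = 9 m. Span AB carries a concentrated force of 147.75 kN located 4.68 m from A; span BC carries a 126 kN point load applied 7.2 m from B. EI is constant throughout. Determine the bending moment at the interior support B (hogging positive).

M_B = 211.5 kN·m

Take M_B as the redundant. Released structure: two simple spans AB and BC with a hinge at B.
Discontinuity in slope at B on the released structure — sum the simple-span end rotations:
  span AB: point load 147.75 at a = 4.68: Pab(L + a)/(6LEI) = 1133/EI
  span BC: point load 126 at a = 7.2: Pab(L + b)/(6LEI) = 326.6/EI
  relative rotation θ_0 = (1133 + 326.6)/EI = 1459/EI
A unit hogging moment at B produces rotation L₁/(3EI) + L₂/(3EI) = 6.9/EI.
Slope continuity at B: θ_0 = M_B·6.9/EI, so M_B = 1459/6.9 = 211.5 kN·m (hogging).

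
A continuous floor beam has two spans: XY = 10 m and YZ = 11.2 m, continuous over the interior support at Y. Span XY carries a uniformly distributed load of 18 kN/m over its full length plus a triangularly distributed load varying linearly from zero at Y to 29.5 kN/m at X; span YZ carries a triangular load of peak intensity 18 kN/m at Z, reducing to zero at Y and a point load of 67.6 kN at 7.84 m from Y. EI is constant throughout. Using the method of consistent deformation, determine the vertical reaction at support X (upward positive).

R_X = 157.2 kN

Release continuity at Y by inserting a hinge; the redundant is the internal moment M_Y. The primary structure is two simply-supported spans XY and YZ.
End slopes at the hinge Y, treating each span as simply supported:
  span XY: UDL 18: wL³/(24EI) = 750/EI
  span XY: triangular load, peak 29.5: 7w₀L³/(360EI) = 573.6/EI
  span YZ: triangular load, peak 18: 7w₀L³/(360EI) = 491.7/EI
  span YZ: point load 67.6 at a = 7.84: Pab(L + b)/(6LEI) = 385.8/EI
  relative rotation θ_0 = (1324 + 877.6)/EI = 2201/EI
A unit hogging moment at Y produces rotation L₁/(3EI) + L₂/(3EI) = 7.067/EI.
Slope continuity at Y: θ_0 = M_Y·7.067/EI, so M_Y = 2201/7.067 = 311.5 kN·m (hogging).
Span XY, ΣM about X with M_Y applied at Y: R_Y^{XY}·10 = 1392 + 311.5, so R_Y^{XY} = 170.3 kN and R_X = 327.5 − 170.3 = 157.2 kN.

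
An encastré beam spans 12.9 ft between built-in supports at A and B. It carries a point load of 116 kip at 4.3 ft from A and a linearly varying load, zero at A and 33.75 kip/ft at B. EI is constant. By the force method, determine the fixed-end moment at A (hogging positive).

Release both end moments; the primary structure is a simply-supported span AB with redundants M_A and M_B.
Simple-span end rotations at A and B under the given loads:
  at A: point load 116 at a = 4.3: Pab(L + b)/(6LEI) = 1192/EI
  at B: point load 116 at a = 4.3: Pab(L + a)/(6LEI) = 953.3/EI
  at A: triangular load, peak 33.75: 7w₀L³/(360EI) = 1409/EI
  at B: triangular load, peak 33.75: w₀L³/(45EI) = 1610/EI
  θ_A0 = 2600/EI,  θ_B0 = 2563/EI
Flexibility coefficients: a unit moment at one end gives L/(3EI) there and L/(6EI) at the far end, so f₁₁ = f₂₂ = 4.3/EI and f₁₂ = f₂₁ = 2.15/EI.
Compatibility — zero rotation at each built-in end:
  4.3 M_A + 2.15 M_B = 2600
  2.15 M_A + 4.3 M_B = 2563
Solving the pair gives M_A = 408.9 kip·ft and M_B = 391.7 kip·ft (hogging).

M_A = 408.9 kip·ft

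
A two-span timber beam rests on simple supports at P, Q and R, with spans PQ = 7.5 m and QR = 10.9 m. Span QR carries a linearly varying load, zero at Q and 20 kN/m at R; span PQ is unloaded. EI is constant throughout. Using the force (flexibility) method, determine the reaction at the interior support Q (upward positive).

R_Q = 54.81 kN

Take M_Q as the redundant. Released structure: two simple spans PQ and QR with a hinge at Q.
End slopes at the hinge Q, treating each span as simply supported:
  span QR: triangular load, peak 20: 7w₀L³/(360EI) = 503.6/EI
  relative rotation θ_0 = (0 + 503.6)/EI = 503.6/EI
A unit hogging moment at Q produces rotation L₁/(3EI) + L₂/(3EI) = 6.133/EI.
Slope continuity at Q: θ_0 = M_Q·6.133/EI, so M_Q = 503.6/6.133 = 82.11 kN·m (hogging).
Span PQ, ΣM about P with M_Q applied at Q: R_Q^{PQ}·7.5 = 0 + 82.11, so R_Q^{PQ} = 10.95 kN and R_P = 0 − 10.95 = -10.95 kN.
Span QR, ΣM about R: R_Q^{QR}·10.9 = 396 + 82.11, so R_Q^{QR} = 43.87 kN and R_R = 109 − 43.87 = 65.13 kN.
R_Q = 10.95 + 43.87 = 54.81 kN.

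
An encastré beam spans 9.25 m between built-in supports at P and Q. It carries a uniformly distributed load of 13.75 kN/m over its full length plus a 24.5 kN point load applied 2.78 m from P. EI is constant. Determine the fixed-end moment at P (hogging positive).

Release both end moments; the primary structure is a simply-supported span PQ with redundants M_P and M_Q.
On the primary (simply-supported) span, the end slopes from the loading are:
  at P: UDL 13.75: wL³/(24EI) = 453.4/EI
  at Q: UDL 13.75: wL³/(24EI) = 453.4/EI
  at P: point load 24.5 at a = 2.78: Pab(L + b)/(6LEI) = 124.8/EI
  at Q: point load 24.5 at a = 2.78: Pab(L + a)/(6LEI) = 95.52/EI
  θ_P0 = 578.3/EI,  θ_Q0 = 549/EI
Flexibility coefficients: a unit moment at one end gives L/(3EI) there and L/(6EI) at the far end, so f₁₁ = f₂₂ = 3.083/EI and f₁₂ = f₂₁ = 1.542/EI.
Compatibility — zero rotation at each built-in end:
  3.083 M_P + 1.542 M_Q = 578.3
  1.542 M_P + 3.083 M_Q = 549
Solving the pair gives M_P = 131.4 kN·m and M_Q = 112.4 kN·m (hogging).

M_P = 131.4 kN·m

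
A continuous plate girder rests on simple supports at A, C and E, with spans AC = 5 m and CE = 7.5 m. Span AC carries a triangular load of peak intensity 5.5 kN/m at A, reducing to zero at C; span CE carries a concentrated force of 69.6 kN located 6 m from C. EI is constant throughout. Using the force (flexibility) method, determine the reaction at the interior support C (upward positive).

Take M_C as the redundant. Released structure: two simple spans AC and CE with a hinge at C.
End slopes at the hinge C, treating each span as simply supported:
  span AC: triangular load, peak 5.5: 7w₀L³/(360EI) = 13.37/EI
  span CE: point load 69.6 at a = 6: Pab(L + b)/(6LEI) = 125.3/EI
  relative rotation θ_0 = (13.37 + 125.3)/EI = 138.6/EI
A unit hogging moment at C produces rotation L₁/(3EI) + L₂/(3EI) = 4.167/EI.
Slope continuity at C: θ_0 = M_C·4.167/EI, so M_C = 138.6/4.167 = 33.28 kN·m (hogging).
Span AC, ΣM about A with M_C applied at C: R_C^{AC}·5 = 22.92 + 33.28, so R_C^{AC} = 11.24 kN and R_A = 13.75 − 11.24 = 2.512 kN.
Span CE, ΣM about E: R_C^{CE}·7.5 = 104.4 + 33.28, so R_C^{CE} = 18.36 kN and R_E = 69.6 − 18.36 = 51.24 kN.
R_C = 11.24 + 18.36 = 29.6 kN.

R_C = 29.6 kN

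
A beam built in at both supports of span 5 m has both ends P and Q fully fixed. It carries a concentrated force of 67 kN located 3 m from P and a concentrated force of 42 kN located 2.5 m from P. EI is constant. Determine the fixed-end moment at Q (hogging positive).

M_Q = 74.49 kN·m

Release both end moments; the primary structure is a simply-supported span PQ with redundants M_P and M_Q.
End rotations of the released simple span under the applied load (×1/EI):
  at P: point load 67 at a = 3: Pab(L + b)/(6LEI) = 93.8/EI
  at Q: point load 67 at a = 3: Pab(L + a)/(6LEI) = 107.2/EI
  at P: point load 42 at a = 2.5: Pab(L + b)/(6LEI) = 65.62/EI
  at Q: point load 42 at a = 2.5: Pab(L + a)/(6LEI) = 65.62/EI
  θ_P0 = 159.4/EI,  θ_Q0 = 172.8/EI
Flexibility coefficients: a unit moment at one end gives L/(3EI) there and L/(6EI) at the far end, so f₁₁ = f₂₂ = 1.667/EI and f₁₂ = f₂₁ = 0.8333/EI.
Compatibility — zero rotation at each built-in end:
  1.667 M_P + 0.8333 M_Q = 159.4
  0.8333 M_P + 1.667 M_Q = 172.8
Solving the pair gives M_P = 58.41 kN·m and M_Q = 74.49 kN·m (hogging).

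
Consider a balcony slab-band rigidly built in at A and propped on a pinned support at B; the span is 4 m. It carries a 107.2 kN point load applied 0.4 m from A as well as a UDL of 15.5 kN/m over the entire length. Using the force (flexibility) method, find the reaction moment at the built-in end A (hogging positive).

Take the reaction at B as the redundant and release it; the primary structure is a cantilever fixed at A.
Deflection at B on the released cantilever, summing each load's contribution:
  point load 107.2 at a = 0.4: Pa²(3L − a)/(6EI) = 33.16/EI
  UDL 15.5: wL⁴/(8EI) = 496/EI
  δ_0 = 529.2/EI
Flexibility coefficient — unit upward force at B: δ_{BB} = L³/(3EI) = 21.33/EI.
The prop prevents deflection at B: R_B = δ_0/δ_{BB} = 529.2/21.33 = 24.8 kN.
Moment equilibrium about A: M_A = Σ(load moments about A) − R_B·L = 166.9 − 24.8×4 = 67.66 kN·m.

M_A = 67.66 kN·m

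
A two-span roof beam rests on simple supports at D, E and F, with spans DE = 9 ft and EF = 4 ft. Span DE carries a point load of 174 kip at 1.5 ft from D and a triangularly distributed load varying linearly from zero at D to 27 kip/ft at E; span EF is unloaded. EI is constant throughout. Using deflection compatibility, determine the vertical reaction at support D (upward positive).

Insert a hinge at E; M_E is the redundant, and each span becomes simply supported.
Rotations at E on the released spans (each span's end-slope, ×1/EI):
  span DE: point load 174 at a = 1.5: Pab(L + a)/(6LEI) = 380.6/EI
  span DE: triangular load, peak 27: w₀L³/(45EI) = 437.4/EI
  relative rotation θ_0 = (818 + 0)/EI = 818/EI
A unit hogging moment at E produces rotation L₁/(3EI) + L₂/(3EI) = 4.333/EI.
Compatibility: M_E·(L₁+L₂)/(3EI) = θ_0, giving M_E = 188.8 kip·ft (hogging).
Span DE, ΣM about D with M_E applied at E: R_E^{DE}·9 = 990 + 188.8, so R_E^{DE} = 131 kip and R_D = 295.5 − 131 = 164.5 kip.

R_D = 164.5 kip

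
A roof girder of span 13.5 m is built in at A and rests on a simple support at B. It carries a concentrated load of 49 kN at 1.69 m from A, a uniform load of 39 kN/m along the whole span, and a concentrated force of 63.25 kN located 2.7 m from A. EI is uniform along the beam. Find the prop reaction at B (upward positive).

R_B = 202.1 kN

Remove the prop at B; the released (primary) structure is a cantilever built in at A.
Deflection at B on the released cantilever, summing each load's contribution:
  point load 49 at a = 1.69: Pa²(3L − a)/(6EI) = 905.2/EI
  UDL 39: wL⁴/(8EI) = 161923/EI
  point load 63.25 at a = 2.7: Pa²(3L − a)/(6EI) = 2905/EI
  δ_0 = 165734/EI
Tip deflection under a unit load at B: L³/(3EI) = 820.1/EI.
Compatibility at B: δ_0 − R_B·δ_{BB} = 0, so R_B = 165734/820.1 = 202.1 kN.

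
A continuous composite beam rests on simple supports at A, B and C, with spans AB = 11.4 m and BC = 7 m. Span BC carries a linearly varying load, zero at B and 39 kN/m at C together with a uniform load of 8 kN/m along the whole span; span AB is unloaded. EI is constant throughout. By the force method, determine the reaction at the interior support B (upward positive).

R_B = 87.58 kN

Release continuity at B by inserting a hinge; the redundant is the internal moment M_B. The primary structure is two simply-supported spans AB and BC.
Rotations at B on the released spans (each span's end-slope, ×1/EI):
  span BC: triangular load, peak 39: 7w₀L³/(360EI) = 260.1/EI
  span BC: UDL 8: wL³/(24EI) = 114.3/EI
  relative rotation θ_0 = (0 + 374.4)/EI = 374.4/EI
A unit hogging moment at B produces rotation L₁/(3EI) + L₂/(3EI) = 6.133/EI.
Compatibility: M_B·(L₁+L₂)/(3EI) = θ_0, giving M_B = 61.05 kN·m (hogging).
Span AB, ΣM about A with M_B applied at B: R_B^{AB}·11.4 = 0 + 61.05, so R_B^{AB} = 5.355 kN and R_A = 0 − 5.355 = -5.355 kN.
Span BC, ΣM about C: R_B^{BC}·7 = 514.5 + 61.05, so R_B^{BC} = 82.22 kN and R_C = 192.5 − 82.22 = 110.3 kN.
R_B = 5.355 + 82.22 = 87.58 kN.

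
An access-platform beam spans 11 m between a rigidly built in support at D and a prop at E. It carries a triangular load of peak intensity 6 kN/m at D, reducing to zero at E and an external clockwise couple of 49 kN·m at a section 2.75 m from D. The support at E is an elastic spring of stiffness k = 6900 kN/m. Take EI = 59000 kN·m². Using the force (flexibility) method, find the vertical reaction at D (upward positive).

Choose R_E as the redundant. The primary structure is the cantilever fixed at D.
Deflection at E on the released cantilever, summing each load's contribution:
  triangular load, peak 6 at the fixed end: w₀L⁴/(30EI) = 2928/EI
  clockwise couple 49 at a = 2.75: M₀a(2L − a)/(2EI) = 1297/EI
  δ_0 = 4225/EI
Flexibility coefficient — unit upward force at E: δ_{EE} = L³/(3EI) = 443.7/EI.
With EI = 59000 kN·m²: δ_0 = 0.071613 m and δ_{EE} = 0.00752 m/kN.
Compatibility — the spring shortens by R_E/k under the reaction it provides: δ_0 − R_E·δ_{EE} = R_E/k. With 1/k = 0.000145 m/kN, R_E = δ_0 / (δ_{EE} + 1/k) = 0.071613 / (0.00752 + 0.000145) = 9.343 kN.
Vertical equilibrium: R_D = ΣP − R_E = 33 − 9.343 = 23.66 kN.

R_D = 23.66 kN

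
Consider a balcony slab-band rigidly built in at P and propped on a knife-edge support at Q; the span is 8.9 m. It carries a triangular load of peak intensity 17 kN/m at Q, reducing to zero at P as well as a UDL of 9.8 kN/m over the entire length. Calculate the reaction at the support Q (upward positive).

R_Q = 74.31 kN

Release the roller at Q. Primary structure: cantilever fixed at P.
Primary-structure tip deflection at Q by superposition:
  triangular load, peak 17 at the free end: 11w₀L⁴/(120EI) = 9777/EI
  UDL 9.8: wL⁴/(8EI) = 7686/EI
  δ_0 = 17463/EI
Tip deflection under a unit load at Q: L³/(3EI) = 235/EI.
Compatibility at Q: δ_0 − R_Q·δ_{QQ} = 0, so R_Q = 17463/235 = 74.31 kN.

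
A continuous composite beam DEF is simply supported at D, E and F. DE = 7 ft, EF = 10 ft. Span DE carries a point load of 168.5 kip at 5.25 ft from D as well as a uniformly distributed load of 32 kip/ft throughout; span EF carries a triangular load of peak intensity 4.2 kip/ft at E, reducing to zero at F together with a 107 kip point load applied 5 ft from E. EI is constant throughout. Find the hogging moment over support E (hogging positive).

Take M_E as the redundant. Released structure: two simple spans DE and EF with a hinge at E.
Discontinuity in slope at E on the released structure — sum the simple-span end rotations:
  span DE: point load 168.5 at a = 5.25: Pab(L + a)/(6LEI) = 451.5/EI
  span DE: UDL 32: wL³/(24EI) = 457.3/EI
  span EF: triangular load, peak 4.2: w₀L³/(45EI) = 93.33/EI
  span EF: point load 107 at a = 5: Pab(L + b)/(6LEI) = 668.8/EI
  relative rotation θ_0 = (908.9 + 762.1)/EI = 1671/EI
A unit hogging moment at E produces rotation L₁/(3EI) + L₂/(3EI) = 5.667/EI.
Compatibility: M_E·(L₁+L₂)/(3EI) = θ_0, giving M_E = 294.9 kip·ft (hogging).

M_E = 294.9 kip·ft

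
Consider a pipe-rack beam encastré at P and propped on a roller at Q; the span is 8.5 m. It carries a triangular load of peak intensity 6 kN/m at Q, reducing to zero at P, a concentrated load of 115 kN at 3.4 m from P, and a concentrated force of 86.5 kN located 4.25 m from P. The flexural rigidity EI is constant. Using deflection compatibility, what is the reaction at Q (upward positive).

R_Q = 64.98 kN

Choose R_Q as the redundant. The primary structure is the cantilever fixed at P.
Deflection at Q on the released cantilever, summing each load's contribution:
  triangular load, peak 6 at the free end: 11w₀L⁴/(120EI) = 2871/EI
  point load 115 at a = 3.4: Pa²(3L − a)/(6EI) = 4897/EI
  point load 86.5 at a = 4.25: Pa²(3L − a)/(6EI) = 5534/EI
  δ_0 = 13301/EI
Tip deflection under a unit load at Q: L³/(3EI) = 204.7/EI.
The prop prevents deflection at Q: R_Q = δ_0/δ_{QQ} = 13301/204.7 = 64.98 kN.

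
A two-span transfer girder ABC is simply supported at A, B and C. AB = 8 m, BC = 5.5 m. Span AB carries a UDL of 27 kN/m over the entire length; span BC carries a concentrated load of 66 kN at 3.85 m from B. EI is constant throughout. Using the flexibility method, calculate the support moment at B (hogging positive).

M_B = 148.2 kN·m

Release continuity at B by inserting a hinge; the redundant is the internal moment M_B. The primary structure is two simply-supported spans AB and BC.
End slopes at the hinge B, treating each span as simply supported:
  span AB: UDL 27: wL³/(24EI) = 576/EI
  span BC: point load 66 at a = 3.85: Pab(L + b)/(6LEI) = 90.84/EI
  relative rotation θ_0 = (576 + 90.84)/EI = 666.8/EI
A unit hogging moment at B produces rotation L₁/(3EI) + L₂/(3EI) = 4.5/EI.
Compatibility: M_B·(L₁+L₂)/(3EI) = θ_0, giving M_B = 148.2 kN·m (hogging).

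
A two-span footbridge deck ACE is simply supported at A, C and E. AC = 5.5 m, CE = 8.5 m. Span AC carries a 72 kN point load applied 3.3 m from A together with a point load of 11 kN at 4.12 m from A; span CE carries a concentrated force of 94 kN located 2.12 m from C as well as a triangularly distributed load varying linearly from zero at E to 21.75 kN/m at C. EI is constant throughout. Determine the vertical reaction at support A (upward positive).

Take M_C as the redundant. Released structure: two simple spans AC and CE with a hinge at C.
End slopes at the hinge C, treating each span as simply supported:
  span AC: point load 72 at a = 3.3: Pab(L + a)/(6LEI) = 139.4/EI
  span AC: point load 11 at a = 4.12: Pab(L + a)/(6LEI) = 18.23/EI
  span CE: point load 94 at a = 2.12: Pab(L + b)/(6LEI) = 371/EI
  span CE: triangular load, peak 21.75: w₀L³/(45EI) = 296.8/EI
  relative rotation θ_0 = (157.6 + 667.8)/EI = 825.4/EI
A unit hogging moment at C produces rotation L₁/(3EI) + L₂/(3EI) = 4.667/EI.
Slope continuity at C: θ_0 = M_C·4.667/EI, so M_C = 825.4/4.667 = 176.9 kN·m (hogging).
Span AC, ΣM about A with M_C applied at C: R_C^{AC}·5.5 = 282.9 + 176.9, so R_C^{AC} = 83.6 kN and R_A = 83 − 83.6 = -0.5985 kN.

R_A = -0.5985 kN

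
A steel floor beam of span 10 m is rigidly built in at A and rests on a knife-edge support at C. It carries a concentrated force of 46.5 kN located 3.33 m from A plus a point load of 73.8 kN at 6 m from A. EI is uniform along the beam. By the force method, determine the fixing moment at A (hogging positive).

M_A = 210.1 kN·m

Take the reaction at C as the redundant and release it; the primary structure is a cantilever fixed at A.
Free-end deflection of the primary structure under the applied loading (downward +):
  point load 46.5 at a = 3.33: Pa²(3L − a)/(6EI) = 2292/EI
  point load 73.8 at a = 6: Pa²(3L − a)/(6EI) = 10627/EI
  δ_0 = 12919/EI
Flexibility coefficient — unit upward force at C: δ_{CC} = L³/(3EI) = 333.3/EI.
Compatibility at C: δ_0 − R_C·δ_{CC} = 0, so R_C = 12919/333.3 = 38.76 kN.
Moment equilibrium about A: M_A = Σ(load moments about A) − R_C·L = 597.6 − 38.76×10 = 210.1 kN·m.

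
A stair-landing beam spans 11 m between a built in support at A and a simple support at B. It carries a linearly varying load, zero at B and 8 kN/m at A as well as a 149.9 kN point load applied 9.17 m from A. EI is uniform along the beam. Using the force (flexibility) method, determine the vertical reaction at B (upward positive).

Release the roller at B. Primary structure: cantilever fixed at A.
Primary-structure tip deflection at B by superposition:
  triangular load, peak 8 at the fixed end: w₀L⁴/(30EI) = 3904/EI
  point load 149.9 at a = 9.17: Pa²(3L − a)/(6EI) = 50063/EI
  δ_0 = 53967/EI
Flexibility coefficient — unit upward force at B: δ_{BB} = L³/(3EI) = 443.7/EI.
Compatibility at B: δ_0 − R_B·δ_{BB} = 0, so R_B = 53967/443.7 = 121.6 kN.

R_B = 121.6 kN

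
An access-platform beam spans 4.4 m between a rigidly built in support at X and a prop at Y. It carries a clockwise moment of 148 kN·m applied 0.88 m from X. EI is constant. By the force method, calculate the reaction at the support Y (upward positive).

R_Y = 18.16 kN

Remove the prop at Y; the released (primary) structure is a cantilever built in at X.
Deflection at Y on the released cantilever, summing each load's contribution:
  clockwise couple 148 at a = 0.88: M₀a(2L − a)/(2EI) = 515.8/EI
Tip deflection under a unit load at Y: L³/(3EI) = 28.39/EI.
The prop prevents deflection at Y: R_Y = δ_0/δ_{YY} = 515.8/28.39 = 18.16 kN.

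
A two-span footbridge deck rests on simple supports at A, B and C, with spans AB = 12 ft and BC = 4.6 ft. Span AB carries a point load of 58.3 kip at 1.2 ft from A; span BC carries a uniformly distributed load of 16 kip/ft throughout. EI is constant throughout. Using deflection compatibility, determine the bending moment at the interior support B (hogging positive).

Take M_B as the redundant. Released structure: two simple spans AB and BC with a hinge at B.
Discontinuity in slope at B on the released structure — sum the simple-span end rotations:
  span AB: point load 58.3 at a = 1.2: Pab(L + a)/(6LEI) = 138.5/EI
  span BC: UDL 16: wL³/(24EI) = 64.89/EI
  relative rotation θ_0 = (138.5 + 64.89)/EI = 203.4/EI
A unit hogging moment at B produces rotation L₁/(3EI) + L₂/(3EI) = 5.533/EI.
Compatibility: M_B·(L₁+L₂)/(3EI) = θ_0, giving M_B = 36.76 kip·ft (hogging).

M_B = 36.76 kip·ft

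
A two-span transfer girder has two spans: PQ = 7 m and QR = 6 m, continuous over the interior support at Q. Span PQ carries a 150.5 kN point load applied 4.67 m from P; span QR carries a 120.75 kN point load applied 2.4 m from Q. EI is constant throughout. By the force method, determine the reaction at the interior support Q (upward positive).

R_Q = 225.2 kN

Insert a hinge at Q; M_Q is the redundant, and each span becomes simply supported.
Discontinuity in slope at Q on the released structure — sum the simple-span end rotations:
  span PQ: point load 150.5 at a = 4.67: Pab(L + a)/(6LEI) = 455/EI
  span QR: point load 120.75 at a = 2.4: Pab(L + b)/(6LEI) = 278.2/EI
  relative rotation θ_0 = (455 + 278.2)/EI = 733.2/EI
A unit hogging moment at Q produces rotation L₁/(3EI) + L₂/(3EI) = 4.333/EI.
Compatibility: M_Q·(L₁+L₂)/(3EI) = θ_0, giving M_Q = 169.2 kN·m (hogging).
Span PQ, ΣM about P with M_Q applied at Q: R_Q^{PQ}·7 = 702.8 + 169.2, so R_Q^{PQ} = 124.6 kN and R_P = 150.5 − 124.6 = 25.92 kN.
Span QR, ΣM about R: R_Q^{QR}·6 = 434.7 + 169.2, so R_Q^{QR} = 100.7 kN and R_R = 120.8 − 100.7 = 20.1 kN.
R_Q = 124.6 + 100.7 = 225.2 kN.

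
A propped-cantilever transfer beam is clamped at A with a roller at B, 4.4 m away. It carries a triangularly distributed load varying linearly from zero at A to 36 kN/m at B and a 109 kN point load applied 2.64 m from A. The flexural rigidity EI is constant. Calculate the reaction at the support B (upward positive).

Choose R_B as the redundant. The primary structure is the cantilever fixed at A.
Deflection at B on the released cantilever, summing each load's contribution:
  triangular load, peak 36 at the free end: 11w₀L⁴/(120EI) = 1237/EI
  point load 109 at a = 2.64: Pa²(3L − a)/(6EI) = 1337/EI
  δ_0 = 2574/EI
Tip deflection under a unit load at B: L³/(3EI) = 28.39/EI.
Compatibility at B: δ_0 − R_B·δ_{BB} = 0, so R_B = 2574/28.39 = 90.65 kN.

R_B = 90.65 kN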